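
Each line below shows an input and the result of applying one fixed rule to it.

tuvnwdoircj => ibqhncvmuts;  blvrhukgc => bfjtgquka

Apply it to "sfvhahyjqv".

The pattern: reverse the string, then shift every letter 1 place backward in the alphabet (wrapping around).
For "sfvhahyjqv", step one produces "vqjyhahvfs"; step two turns that into "upixgzguer".
(Check on "tuvnwdoircj": → "jcriodwnvut" → "ibqhncvmuts" ✓)

upixgzguer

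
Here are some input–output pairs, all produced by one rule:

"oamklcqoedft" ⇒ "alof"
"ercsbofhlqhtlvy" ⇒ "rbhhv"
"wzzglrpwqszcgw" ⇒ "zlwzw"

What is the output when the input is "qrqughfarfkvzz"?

The transformation: keep one character in every 3, starting at position 2 (positions 2nd, 5th, 8th, ...).
So "qrqughfarfkvzz" becomes "rgakz".

rgakz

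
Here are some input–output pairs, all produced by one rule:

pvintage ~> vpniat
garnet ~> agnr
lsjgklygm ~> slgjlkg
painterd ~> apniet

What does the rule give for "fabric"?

afrb

The transformation: swap each adjacent pair of characters (1↔2, 3↔4, ...), then delete the last 2 characters.
For "fabric", step one produces "afrbci"; step two turns that into "afrb".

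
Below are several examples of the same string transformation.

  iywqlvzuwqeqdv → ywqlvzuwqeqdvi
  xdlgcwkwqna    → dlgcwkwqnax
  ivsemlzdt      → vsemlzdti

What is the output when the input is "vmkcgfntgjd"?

The pattern: move the first character to the end.
Doing the same to "vmkcgfntgjd": "mkcgfntgjdv".

mkcgfntgjdv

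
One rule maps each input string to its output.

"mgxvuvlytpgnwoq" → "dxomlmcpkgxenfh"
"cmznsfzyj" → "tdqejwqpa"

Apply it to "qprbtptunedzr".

The rule is to shift every letter 9 places backward in the alphabet (wrapping around).
On "qprbtptunedzr" that produces "hgiskgklevuqi".

hgiskgklevuqi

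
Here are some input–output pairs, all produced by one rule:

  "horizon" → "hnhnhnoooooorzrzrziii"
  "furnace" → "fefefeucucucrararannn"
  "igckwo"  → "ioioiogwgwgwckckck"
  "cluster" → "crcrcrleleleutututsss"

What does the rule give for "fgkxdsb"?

fbfbfbgsgsgskdkdkdxxx

The pattern: repeat every character 3 times, then take characters alternately from the front and the back (1st, last, 2nd, 2nd-last, ...).
Starting from "fgkxdsb": after the first operation, "fffgggkkkxxxdddsssbbb"; after the second, "fbfbfbgsgsgskdkdkdxxx".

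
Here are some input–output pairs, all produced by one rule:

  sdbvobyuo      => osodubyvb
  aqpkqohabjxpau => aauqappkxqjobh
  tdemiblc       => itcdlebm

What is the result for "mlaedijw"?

dmwljaie

The rule is to take characters alternately from the front and the back (1st, last, 2nd, 2nd-last, ...), then move the last character to the front.
For "mlaedijw", step one produces "mwljaied"; step two turns that into "dmwljaie".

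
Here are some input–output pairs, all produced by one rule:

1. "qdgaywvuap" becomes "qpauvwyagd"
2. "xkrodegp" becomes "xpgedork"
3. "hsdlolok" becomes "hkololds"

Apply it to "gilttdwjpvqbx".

The transformation: reverse the string, then move the last character to the front.
On "gilttdwjpvqbx": the first step gives "xbqvpjwdttlig", and the second then gives "gxbqvpjwdttli".

gxbqvpjwdttli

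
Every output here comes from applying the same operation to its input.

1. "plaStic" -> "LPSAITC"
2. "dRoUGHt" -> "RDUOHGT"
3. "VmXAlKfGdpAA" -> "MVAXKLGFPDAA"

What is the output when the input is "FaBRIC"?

What's happening: swap each adjacent pair of characters (1↔2, 3↔4, ...), then convert every letter to uppercase.
On "FaBRIC": the first step gives "aFRBCI", and the second then gives "AFRBCI".

AFRBCI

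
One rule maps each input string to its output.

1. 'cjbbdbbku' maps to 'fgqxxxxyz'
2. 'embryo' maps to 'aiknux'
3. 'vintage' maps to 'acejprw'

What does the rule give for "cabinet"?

The pattern: shift every letter 4 places backward in the alphabet (wrapping around), then sort the characters into alphabetical order.
Starting from "cabinet": after the first operation, "ywxejap"; after the second, "aejpwxy".
(Check on "embryo": → "aixnuk" → "aiknux" ✓)

aejpwxy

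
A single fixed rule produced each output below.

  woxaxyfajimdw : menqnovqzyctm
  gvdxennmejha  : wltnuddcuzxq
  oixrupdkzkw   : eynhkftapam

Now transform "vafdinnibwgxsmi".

lqvtyddyrmwnicy

The pattern: shift every letter 10 places backward in the alphabet (wrapping around).
So "vafdinnibwgxsmi" becomes "lqvtyddyrmwnicy".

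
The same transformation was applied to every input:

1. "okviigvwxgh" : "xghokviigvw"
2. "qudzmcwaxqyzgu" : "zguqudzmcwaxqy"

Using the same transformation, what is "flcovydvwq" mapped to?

vwqflcovyd

The pattern: move the last 3 characters to the front (rotate right by 3).
Applying that to "flcovydvwq" gives "vwqflcovyd".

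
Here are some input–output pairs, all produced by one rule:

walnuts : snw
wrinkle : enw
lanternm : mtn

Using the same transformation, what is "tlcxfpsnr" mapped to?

rxs

What's happening: swap the first and last characters, then keep one character in every 3, starting at position 1 (positions 1st, 4th, 7th, ...).
On "tlcxfpsnr": the first step gives "rlcxfpsnt", and the second then gives "rxs".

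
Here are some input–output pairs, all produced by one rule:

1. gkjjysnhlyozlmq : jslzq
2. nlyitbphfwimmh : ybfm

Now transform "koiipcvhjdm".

icj

Rule — keep one character in every 3, starting at position 3 (positions 3rd, 6th, 9th, ...).
"koiipcvhjdm" → "icj".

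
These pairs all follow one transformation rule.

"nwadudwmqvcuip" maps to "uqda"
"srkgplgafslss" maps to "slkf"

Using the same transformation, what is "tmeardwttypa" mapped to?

The transformation: keep one character in every 3, starting at position 3 (positions 3rd, 6th, 9th, ...), then sort the characters into reverse alphabetical order.
On "tmeardwttypa": the first step gives "edta", and the second then gives "teda".

teda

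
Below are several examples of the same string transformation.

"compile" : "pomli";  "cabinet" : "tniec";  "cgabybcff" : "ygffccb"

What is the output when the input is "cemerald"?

The transformation: sort the characters into reverse alphabetical order, then delete the last 2 characters.
Applying both steps to "cemerald": "rmleedca", then "rmleed".

rmleed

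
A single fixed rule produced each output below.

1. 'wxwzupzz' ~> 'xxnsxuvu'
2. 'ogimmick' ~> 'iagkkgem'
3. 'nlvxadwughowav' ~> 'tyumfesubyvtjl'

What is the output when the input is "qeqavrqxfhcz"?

xafdvoptyoco

Each output is the input with this applied: reverse the string, then shift every letter 2 places backward in the alphabet (wrapping around).
Applying both steps to "qeqavrqxfhcz": "zchfxqrvaqeq", then "xafdvoptyoco".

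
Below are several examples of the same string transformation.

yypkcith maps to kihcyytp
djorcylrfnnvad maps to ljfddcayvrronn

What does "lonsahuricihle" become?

iihhecausronll

Looking at the pairs, the operation is to sort the characters into reverse alphabetical order, then swap the front and back halves of the string.
Working it through for "lonsahuricihle": intermediate "usronlliihheca", final "iihhecausronll".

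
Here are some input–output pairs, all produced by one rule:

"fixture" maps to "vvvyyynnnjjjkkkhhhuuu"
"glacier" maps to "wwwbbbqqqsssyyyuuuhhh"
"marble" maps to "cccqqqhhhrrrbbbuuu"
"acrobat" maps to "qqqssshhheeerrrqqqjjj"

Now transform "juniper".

The pattern: shift every letter 10 places backward in the alphabet (wrapping around), then repeat every character 3 times.
Starting from "juniper": after the first operation, "zkdyfuh"; after the second, "zzzkkkdddyyyfffuuuhhh".

zzzkkkdddyyyfffuuuhhh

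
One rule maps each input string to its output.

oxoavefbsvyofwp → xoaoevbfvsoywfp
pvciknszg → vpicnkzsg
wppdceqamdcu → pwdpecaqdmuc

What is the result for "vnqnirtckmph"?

nvnqrictmkhp

The pattern: swap each adjacent pair of characters (1↔2, 3↔4, ...).
So "vnqnirtckmph" becomes "nvnqrictmkhp".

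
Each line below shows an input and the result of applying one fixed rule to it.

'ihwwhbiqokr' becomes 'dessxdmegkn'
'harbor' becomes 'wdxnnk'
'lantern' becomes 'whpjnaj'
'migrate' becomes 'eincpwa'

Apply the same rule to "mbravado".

xiwnwrkz

The rule is to swap each adjacent pair of characters (1↔2, 3↔4, ...), then shift every letter 4 places backward in the alphabet (wrapping around).
Starting from "mbravado": after the first operation, "bmaravod"; after the second, "xiwnwrkz".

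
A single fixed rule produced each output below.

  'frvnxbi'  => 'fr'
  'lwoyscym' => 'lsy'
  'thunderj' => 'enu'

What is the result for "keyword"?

The rule is to sort the characters into alphabetical order, then keep one character in every 3, starting at position 2 (positions 2nd, 5th, 8th, ...).
"keyword" → "dekorwy" → "er".

er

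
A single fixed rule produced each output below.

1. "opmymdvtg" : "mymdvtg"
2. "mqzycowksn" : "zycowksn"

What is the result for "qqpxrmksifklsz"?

Each output is the input with this applied: delete the first 2 characters.
Doing the same to "qqpxrmksifklsz": "pxrmksifklsz".

pxrmksifklsz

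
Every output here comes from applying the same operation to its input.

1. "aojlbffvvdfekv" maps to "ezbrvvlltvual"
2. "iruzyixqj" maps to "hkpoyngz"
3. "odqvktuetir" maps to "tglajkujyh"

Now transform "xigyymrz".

ywoochp

What's happening: delete the first character, then shift every letter 10 places backward in the alphabet (wrapping around).
Working it through for "xigyymrz": intermediate "igyymrz", final "ywoochp".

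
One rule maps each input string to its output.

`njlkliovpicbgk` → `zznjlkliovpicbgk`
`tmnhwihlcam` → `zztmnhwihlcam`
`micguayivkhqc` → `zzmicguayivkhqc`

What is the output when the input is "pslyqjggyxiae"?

zzpslyqjggyxiae

What's happening: prepend "zz".
So "pslyqjggyxiae" becomes "zzpslyqjggyxiae".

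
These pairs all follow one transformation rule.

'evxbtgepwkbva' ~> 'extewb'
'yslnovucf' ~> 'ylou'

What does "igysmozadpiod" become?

iymzdi

The pattern: swap each adjacent pair of characters (1↔2, 3↔4, ...), then keep every other character starting from the second (positions 2nd, 4th, 6th, ...).
On "igysmozadpiod": the first step gives "gisyomazpdoid", and the second then gives "iymzdi".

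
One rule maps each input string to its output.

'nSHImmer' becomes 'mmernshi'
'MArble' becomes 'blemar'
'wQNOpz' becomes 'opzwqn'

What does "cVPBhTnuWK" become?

tnuwkcvpbh

Each output is the input with this applied: swap the front and back halves of the string, then convert every letter to lowercase.
On "cVPBhTnuWK": the first step gives "TnuWKcVPBh", and the second then gives "tnuwkcvpbh".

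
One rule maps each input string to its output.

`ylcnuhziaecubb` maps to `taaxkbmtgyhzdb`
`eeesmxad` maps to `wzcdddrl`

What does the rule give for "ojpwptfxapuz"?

The rule is to shift every letter 1 place backward in the alphabet (wrapping around), then move the last 3 characters to the front (rotate right by 3).
For "ojpwptfxapuz", step one produces "niovosewzoty"; step two turns that into "otyniovosewz".

otyniovosewz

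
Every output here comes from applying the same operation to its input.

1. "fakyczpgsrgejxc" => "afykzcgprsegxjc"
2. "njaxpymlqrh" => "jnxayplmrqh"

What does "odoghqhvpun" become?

dogoqhvhupn

What's happening: swap each adjacent pair of characters (1↔2, 3↔4, ...).
For "odoghqhvpun" the result is "dogoqhvhupn".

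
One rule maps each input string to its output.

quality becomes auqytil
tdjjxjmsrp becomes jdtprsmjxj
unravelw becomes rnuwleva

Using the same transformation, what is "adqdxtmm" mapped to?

What's happening: move the first 3 characters to the end (rotate left by 3), then reverse the string.
On "adqdxtmm" that produces "qdammtxd".

qdammtxd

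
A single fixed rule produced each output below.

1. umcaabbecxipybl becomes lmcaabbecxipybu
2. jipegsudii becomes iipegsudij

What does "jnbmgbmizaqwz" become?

znbmgbmizaqwj

The rule is to swap the first and last characters.
So "jnbmgbmizaqwz" becomes "znbmgbmizaqwj".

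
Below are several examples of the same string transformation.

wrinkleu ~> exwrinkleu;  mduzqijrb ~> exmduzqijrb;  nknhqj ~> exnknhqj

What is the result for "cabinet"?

What's happening: prepend "ex".
On "cabinet" that produces "excabinet".

excabinet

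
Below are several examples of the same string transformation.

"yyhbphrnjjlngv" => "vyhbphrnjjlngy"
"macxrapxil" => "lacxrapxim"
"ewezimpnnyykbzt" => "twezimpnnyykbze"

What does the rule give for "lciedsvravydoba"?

aciedsvravydobl

Rule — swap the first and last characters.
"lciedsvravydoba" → "aciedsvravydobl".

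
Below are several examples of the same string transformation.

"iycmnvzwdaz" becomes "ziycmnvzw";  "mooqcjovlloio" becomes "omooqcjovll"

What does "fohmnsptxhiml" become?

What's happening: move the last character to the front, then delete the last 2 characters.
For "fohmnsptxhiml", step one produces "lfohmnsptxhim"; step two turns that into "lfohmnsptxh".

lfohmnsptxh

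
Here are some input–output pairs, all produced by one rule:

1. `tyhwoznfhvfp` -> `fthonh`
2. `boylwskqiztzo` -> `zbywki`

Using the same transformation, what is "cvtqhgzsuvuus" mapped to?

What's happening: move the last 3 characters to the front (rotate right by 3), then keep every other character starting from the second (positions 2nd, 4th, 6th, ...).
"cvtqhgzsuvuus" → "uuscvtqhgzsuv" → "ucthzu".

ucthzu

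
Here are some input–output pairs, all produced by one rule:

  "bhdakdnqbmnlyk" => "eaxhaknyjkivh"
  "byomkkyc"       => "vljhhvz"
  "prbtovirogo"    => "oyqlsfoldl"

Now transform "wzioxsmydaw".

wflupjvaxt

The pattern: delete the first character, then shift every letter 3 places backward in the alphabet (wrapping around).
Working it through for "wzioxsmydaw": intermediate "zioxsmydaw", final "wflupjvaxt".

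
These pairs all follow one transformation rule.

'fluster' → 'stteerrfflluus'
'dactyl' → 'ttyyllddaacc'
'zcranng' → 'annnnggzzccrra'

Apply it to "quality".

liittyyqquuaal

Each output is the input with this applied: double every character, then swap the front and back halves of the string.
For "quality", step one produces "qquuaalliittyy"; step two turns that into "liittyyqquuaal".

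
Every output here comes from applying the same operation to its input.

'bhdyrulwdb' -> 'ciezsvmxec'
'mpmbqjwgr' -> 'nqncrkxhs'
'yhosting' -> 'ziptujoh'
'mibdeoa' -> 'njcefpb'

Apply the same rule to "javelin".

kbwfmjo

In each case the input is transformed by: shift every letter 1 place forward in the alphabet (wrapping around).
Doing the same to "javelin": "kbwfmjo".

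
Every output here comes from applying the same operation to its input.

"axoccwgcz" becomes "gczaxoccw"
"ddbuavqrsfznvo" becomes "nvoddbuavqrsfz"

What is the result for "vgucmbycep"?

In each case the input is transformed by: move the last 3 characters to the front (rotate right by 3).
So "vgucmbycep" becomes "cepvgucmby".

cepvgucmby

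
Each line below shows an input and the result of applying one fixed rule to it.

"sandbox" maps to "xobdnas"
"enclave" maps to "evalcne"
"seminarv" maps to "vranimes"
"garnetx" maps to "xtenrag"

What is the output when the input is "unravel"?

levarnu

The pattern: reverse the string.
Doing the same to "unravel": "levarnu".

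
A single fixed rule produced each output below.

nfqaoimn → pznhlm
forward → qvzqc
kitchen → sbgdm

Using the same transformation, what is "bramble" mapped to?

zlakd

Looking at the pairs, the operation is to shift every letter 1 place backward in the alphabet (wrapping around), then delete the first 2 characters.
Doing the same to "bramble": "zlakd".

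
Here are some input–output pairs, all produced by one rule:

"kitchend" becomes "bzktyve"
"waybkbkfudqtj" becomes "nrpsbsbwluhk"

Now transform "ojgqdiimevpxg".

faxhuzzdvmgo

Each output is the input with this applied: shift every letter 9 places backward in the alphabet (wrapping around), then delete the last character.
On "ojgqdiimevpxg": the first step gives "faxhuzzdvmgox", and the second then gives "faxhuzzdvmgo".
(Check on "waybkbkfudqtj": → "nrpsbsbwluhka" → "nrpsbsbwluhk" ✓)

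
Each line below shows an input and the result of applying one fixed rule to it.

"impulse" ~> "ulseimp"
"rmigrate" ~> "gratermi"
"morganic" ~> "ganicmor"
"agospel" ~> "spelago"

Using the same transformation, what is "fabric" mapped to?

ricfab

The rule is to move the first 3 characters to the end (rotate left by 3).
So "fabric" becomes "ricfab".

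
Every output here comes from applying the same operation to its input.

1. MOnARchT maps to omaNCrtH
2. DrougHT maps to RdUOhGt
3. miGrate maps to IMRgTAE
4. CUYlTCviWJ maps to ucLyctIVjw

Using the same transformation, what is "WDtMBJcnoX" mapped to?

In each case the input is transformed by: swap each adjacent pair of characters (1↔2, 3↔4, ...), then flip the case of every letter.
For "WDtMBJcnoX", step one produces "DWMtJBncXo"; step two turns that into "dwmTjbNCxO".

dwmTjbNCxO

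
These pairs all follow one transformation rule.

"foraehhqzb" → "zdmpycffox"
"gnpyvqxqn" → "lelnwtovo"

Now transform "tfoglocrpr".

Rule — shift every letter 2 places backward in the alphabet (wrapping around), then move the last character to the front.
For "tfoglocrpr", step one produces "rdmejmapnp"; step two turns that into "prdmejmapn".

prdmejmapn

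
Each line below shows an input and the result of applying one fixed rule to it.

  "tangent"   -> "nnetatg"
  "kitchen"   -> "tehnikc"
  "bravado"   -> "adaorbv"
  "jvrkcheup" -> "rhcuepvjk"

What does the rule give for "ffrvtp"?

Looking at the pairs, the operation is to swap each adjacent pair of characters (1↔2, 3↔4, ...), then move the first 3 characters to the end (rotate left by 3).
Applying both steps to "ffrvtp": "ffvrpt", then "rptffv".

rptffv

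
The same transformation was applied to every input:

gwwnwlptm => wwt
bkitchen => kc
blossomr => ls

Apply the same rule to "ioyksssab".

Rule — delete the last character, then keep one character in every 3, starting at position 2 (positions 2nd, 5th, 8th, ...).
For "ioyksssab", step one produces "ioyksssa"; step two turns that into "osa".

osa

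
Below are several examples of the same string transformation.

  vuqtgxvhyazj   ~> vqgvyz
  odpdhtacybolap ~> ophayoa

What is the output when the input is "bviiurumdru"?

The rule is to keep every other character starting from the first (positions 1st, 3rd, 5th, ...).
Applying that to "bviiurumdru" gives "biuudu".

biuudu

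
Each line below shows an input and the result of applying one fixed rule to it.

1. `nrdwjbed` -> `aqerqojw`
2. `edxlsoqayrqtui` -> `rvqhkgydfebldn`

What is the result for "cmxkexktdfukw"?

pjzxkhxsrqkgx

Looking at the pairs, the operation is to take characters alternately from the front and the back (1st, last, 2nd, 2nd-last, ...), then shift every letter 13 places forward in the alphabet (wrapping around) — i.e. ROT13.
"cmxkexktdfukw" → "cwmkxukfedxtk" → "pjzxkhxsrqkgx".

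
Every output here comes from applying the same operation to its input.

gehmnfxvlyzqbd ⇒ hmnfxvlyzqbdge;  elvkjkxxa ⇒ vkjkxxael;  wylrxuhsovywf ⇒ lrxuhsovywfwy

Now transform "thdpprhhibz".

What's happening: move the first 2 characters to the end (rotate left by 2).
For "thdpprhhibz" the result is "dpprhhibzth".

dpprhhibzth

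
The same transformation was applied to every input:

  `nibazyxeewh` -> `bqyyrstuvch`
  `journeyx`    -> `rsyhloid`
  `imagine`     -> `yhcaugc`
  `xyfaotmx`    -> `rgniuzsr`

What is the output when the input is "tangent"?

Rule — reverse the string, then shift every letter 6 places backward in the alphabet (wrapping around).
"tangent" → "tnegnat" → "nhyahun".

nhyahun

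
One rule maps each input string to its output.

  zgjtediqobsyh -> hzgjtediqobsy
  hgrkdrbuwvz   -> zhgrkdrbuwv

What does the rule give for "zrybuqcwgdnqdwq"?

qzrybuqcwgdnqdw

Rule — move the last character to the front.
Doing the same to "zrybuqcwgdnqdwq": "qzrybuqcwgdnqdw".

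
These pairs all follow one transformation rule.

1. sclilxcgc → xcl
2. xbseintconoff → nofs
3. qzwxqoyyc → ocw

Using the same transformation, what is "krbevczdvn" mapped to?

The pattern: keep one character in every 3, starting at position 3 (positions 3rd, 6th, 9th, ...), then move the first character to the end.
Applying both steps to "krbevczdvn": "bcv", then "cvb".
(Check on "qzwxqoyyc": → "woc" → "ocw" ✓)

cvb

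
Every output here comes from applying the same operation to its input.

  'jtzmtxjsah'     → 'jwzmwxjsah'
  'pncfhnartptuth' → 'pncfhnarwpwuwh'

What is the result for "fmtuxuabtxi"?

Looking at the pairs, the operation is to replace every "t" with "w".
Applying that to "fmtuxuabtxi" gives "fmwuxuabwxi".

fmwuxuabwxi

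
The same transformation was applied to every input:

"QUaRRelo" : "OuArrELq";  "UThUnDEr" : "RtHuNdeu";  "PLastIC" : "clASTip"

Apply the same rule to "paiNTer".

RAIntEP

The pattern: swap the first and last characters, then flip the case of every letter.
"paiNTer" → "raiNTep" → "RAIntEP".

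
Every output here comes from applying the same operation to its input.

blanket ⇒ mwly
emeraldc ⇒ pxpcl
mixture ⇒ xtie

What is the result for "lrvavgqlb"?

Looking at the pairs, the operation is to shift every letter 11 places forward in the alphabet (wrapping around), then delete the last 3 characters.
Applying both steps to "lrvavgqlb": "wcglgrbwm", then "wcglgr".

wcglgr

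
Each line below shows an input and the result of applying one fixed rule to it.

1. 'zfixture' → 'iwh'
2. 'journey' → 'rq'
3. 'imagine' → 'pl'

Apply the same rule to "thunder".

kg

The rule is to keep one character in every 3, starting at position 2 (positions 2nd, 5th, 8th, ...), then shift every letter 3 places forward in the alphabet (wrapping around).
"thunder" → "kg".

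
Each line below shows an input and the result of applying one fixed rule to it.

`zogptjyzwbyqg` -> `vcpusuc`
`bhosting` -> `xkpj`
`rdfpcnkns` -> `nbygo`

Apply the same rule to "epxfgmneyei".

atcjue

Looking at the pairs, the operation is to shift every letter 4 places backward in the alphabet (wrapping around), then keep every other character starting from the first (positions 1st, 3rd, 5th, ...).
Applying both steps to "epxfgmneyei": "altbcijauae", then "atcjue".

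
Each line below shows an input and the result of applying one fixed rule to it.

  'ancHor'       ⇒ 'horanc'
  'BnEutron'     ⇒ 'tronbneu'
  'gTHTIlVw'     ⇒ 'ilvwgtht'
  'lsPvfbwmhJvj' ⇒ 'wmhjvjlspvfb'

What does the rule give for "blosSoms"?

somsblos

The pattern: swap the front and back halves of the string, then convert every letter to lowercase.
Starting from "blosSoms": after the first operation, "Somsblos"; after the second, "somsblos".
(Check on "BnEutron": → "tronBnEu" → "tronbneu" ✓)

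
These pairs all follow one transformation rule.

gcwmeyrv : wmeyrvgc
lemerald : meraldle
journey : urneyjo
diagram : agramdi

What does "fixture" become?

xturefi

Each output is the input with this applied: move the first 2 characters to the end (rotate left by 2).
Doing the same to "fixture": "xturefi".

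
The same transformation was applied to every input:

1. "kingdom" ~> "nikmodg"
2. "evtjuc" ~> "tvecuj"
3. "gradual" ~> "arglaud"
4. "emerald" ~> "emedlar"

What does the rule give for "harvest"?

rahtsev

The transformation: reverse the string, then move the last 3 characters to the front (rotate right by 3).
"harvest" → "tsevrah" → "rahtsev".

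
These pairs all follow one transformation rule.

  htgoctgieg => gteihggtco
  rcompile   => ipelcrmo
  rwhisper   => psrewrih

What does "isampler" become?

lpresima

Looking at the pairs, the operation is to swap the front and back halves of the string, then swap each adjacent pair of characters (1↔2, 3↔4, ...).
So "isampler" becomes "lpresima".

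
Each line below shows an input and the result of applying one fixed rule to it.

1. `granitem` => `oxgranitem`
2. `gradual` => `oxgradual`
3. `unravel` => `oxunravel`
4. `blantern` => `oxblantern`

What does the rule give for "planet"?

Rule — prepend "ox".
On "planet" that produces "oxplanet".

oxplanet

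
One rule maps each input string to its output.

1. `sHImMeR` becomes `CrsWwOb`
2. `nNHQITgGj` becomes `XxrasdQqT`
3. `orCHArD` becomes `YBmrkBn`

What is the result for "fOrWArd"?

PyBgkBN

In each case the input is transformed by: flip the case of every letter, then shift every letter 10 places forward in the alphabet (wrapping around).
Working it through for "fOrWArd": intermediate "FoRwaRD", final "PyBgkBN".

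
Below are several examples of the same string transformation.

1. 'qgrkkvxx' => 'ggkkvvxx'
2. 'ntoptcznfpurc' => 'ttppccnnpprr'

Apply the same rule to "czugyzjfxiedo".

In each case the input is transformed by: keep every other character starting from the second (positions 2nd, 4th, 6th, ...), then double every character.
For "czugyzjfxiedo", step one produces "zgzfid"; step two turns that into "zzggzzffiidd".

zzggzzffiidd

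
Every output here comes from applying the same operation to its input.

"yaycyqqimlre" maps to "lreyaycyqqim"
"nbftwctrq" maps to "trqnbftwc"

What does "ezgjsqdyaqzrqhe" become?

Rule — move the last 3 characters to the front (rotate right by 3).
On "ezgjsqdyaqzrqhe" that produces "qheezgjsqdyaqzr".

qheezgjsqdyaqzr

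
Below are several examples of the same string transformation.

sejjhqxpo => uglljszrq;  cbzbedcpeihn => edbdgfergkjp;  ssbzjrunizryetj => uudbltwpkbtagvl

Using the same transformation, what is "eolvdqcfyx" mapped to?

In each case the input is transformed by: shift every letter 2 places forward in the alphabet (wrapping around).
On "eolvdqcfyx" that produces "gqnxfsehaz".

gqnxfsehaz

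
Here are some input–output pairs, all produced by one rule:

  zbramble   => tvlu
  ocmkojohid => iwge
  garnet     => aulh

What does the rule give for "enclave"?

The pattern: shift every letter 6 places backward in the alphabet (wrapping around), then keep only the first 4 characters.
Starting from "enclave": after the first operation, "yhwfupy"; after the second, "yhwf".

yhwf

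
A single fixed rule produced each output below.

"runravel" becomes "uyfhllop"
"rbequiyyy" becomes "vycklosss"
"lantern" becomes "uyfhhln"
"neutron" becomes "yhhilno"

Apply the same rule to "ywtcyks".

wemnqss

The rule is to sort the characters into alphabetical order, then shift every letter 6 places backward in the alphabet (wrapping around).
"ywtcyks" → "ckstwyy" → "wemnqss".
(Check on "lantern": → "aelnnrt" → "uyfhhln" ✓)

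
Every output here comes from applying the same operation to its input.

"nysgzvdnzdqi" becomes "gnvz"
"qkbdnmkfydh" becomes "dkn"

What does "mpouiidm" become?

io

What's happening: sort the characters into alphabetical order, then keep one character in every 3, starting at position 3 (positions 3rd, 6th, 9th, ...).
Working it through for "mpouiidm": intermediate "diimmopu", final "io".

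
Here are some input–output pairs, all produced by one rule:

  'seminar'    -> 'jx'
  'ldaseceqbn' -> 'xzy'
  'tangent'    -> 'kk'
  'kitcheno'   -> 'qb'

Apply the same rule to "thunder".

The pattern: shift every letter 3 places backward in the alphabet (wrapping around), then keep one character in every 3, starting at position 3 (positions 3rd, 6th, 9th, ...).
On "thunder": the first step gives "qerkabo", and the second then gives "rb".
(Check on "seminar": → "pbjfkxo" → "jx" ✓)

rb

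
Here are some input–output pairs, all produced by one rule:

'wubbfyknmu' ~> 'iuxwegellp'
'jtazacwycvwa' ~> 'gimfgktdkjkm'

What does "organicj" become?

xsmtybqk

What's happening: shift every letter 10 places forward in the alphabet (wrapping around), then swap the front and back halves of the string.
Applying both steps to "organicj": "ybqkxsmt", then "xsmtybqk".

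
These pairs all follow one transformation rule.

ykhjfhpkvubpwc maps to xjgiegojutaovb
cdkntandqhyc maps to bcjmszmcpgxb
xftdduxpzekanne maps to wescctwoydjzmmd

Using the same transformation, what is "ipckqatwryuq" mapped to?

hobjpzsvqxtp

What's happening: shift every letter 1 place backward in the alphabet (wrapping around).
For "ipckqatwryuq" the result is "hobjpzsvqxtp".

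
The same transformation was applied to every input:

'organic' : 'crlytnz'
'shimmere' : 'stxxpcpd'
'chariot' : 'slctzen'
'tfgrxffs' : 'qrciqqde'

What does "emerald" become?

xpclwop

In each case the input is transformed by: move the first character to the end, then shift every letter 11 places forward in the alphabet (wrapping around).
Working it through for "emerald": intermediate "meralde", final "xpclwop".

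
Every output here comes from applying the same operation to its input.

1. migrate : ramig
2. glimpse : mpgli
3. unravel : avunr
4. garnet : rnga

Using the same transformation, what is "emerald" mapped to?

What's happening: delete the last 2 characters, then move the last 2 characters to the front (rotate right by 2).
For "emerald", step one produces "emera"; step two turns that into "raeme".

raeme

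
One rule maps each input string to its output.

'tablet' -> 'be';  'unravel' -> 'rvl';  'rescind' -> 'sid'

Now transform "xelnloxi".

llx

The transformation: keep every other character starting from the first (positions 1st, 3rd, 5th, ...), then delete the first character.
Starting from "xelnloxi": after the first operation, "xllx"; after the second, "llx".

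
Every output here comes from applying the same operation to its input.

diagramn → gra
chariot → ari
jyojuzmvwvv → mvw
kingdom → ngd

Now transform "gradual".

adu

The rule is to delete the last 2 characters, then keep only the last 3 characters.
Doing the same to "gradual": "adu".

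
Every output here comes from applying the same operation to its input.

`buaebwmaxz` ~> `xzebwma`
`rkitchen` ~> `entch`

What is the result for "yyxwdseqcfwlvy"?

The rule is to delete the first 3 characters, then move the last 2 characters to the front (rotate right by 2).
Working it through for "yyxwdseqcfwlvy": intermediate "wdseqcfwlvy", final "vywdseqcfwl".

vywdseqcfwl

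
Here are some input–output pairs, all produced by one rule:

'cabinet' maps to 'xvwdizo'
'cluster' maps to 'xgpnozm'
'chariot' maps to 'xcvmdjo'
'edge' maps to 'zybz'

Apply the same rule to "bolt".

wjgo

Rule — shift every letter 5 places backward in the alphabet (wrapping around).
For "bolt" the result is "wjgo".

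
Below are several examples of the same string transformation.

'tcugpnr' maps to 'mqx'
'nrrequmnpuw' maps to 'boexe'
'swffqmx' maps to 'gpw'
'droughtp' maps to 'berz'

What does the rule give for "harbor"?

Looking at the pairs, the operation is to shift every letter 10 places forward in the alphabet (wrapping around), then keep every other character starting from the second (positions 2nd, 4th, 6th, ...).
Starting from "harbor": after the first operation, "rkblyb"; after the second, "klb".

klb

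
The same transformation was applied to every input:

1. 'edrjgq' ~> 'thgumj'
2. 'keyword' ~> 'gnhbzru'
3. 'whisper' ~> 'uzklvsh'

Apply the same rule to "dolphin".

Rule — move the last character to the front, then shift every letter 3 places forward in the alphabet (wrapping around).
"dolphin" → "ndolphi" → "qgroskl".

qgroskl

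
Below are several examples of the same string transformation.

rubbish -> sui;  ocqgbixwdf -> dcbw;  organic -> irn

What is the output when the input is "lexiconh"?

The rule is to move the last 2 characters to the front (rotate right by 2), then keep one character in every 3, starting at position 1 (positions 1st, 4th, 7th, ...).
For "lexiconh", step one produces "nhlexico"; step two turns that into "nec".

nec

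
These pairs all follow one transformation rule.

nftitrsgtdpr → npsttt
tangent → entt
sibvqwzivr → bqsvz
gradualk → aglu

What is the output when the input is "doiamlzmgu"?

In each case the input is transformed by: keep every other character starting from the first (positions 1st, 3rd, 5th, ...), then sort the characters into alphabetical order.
Starting from "doiamlzmgu": after the first operation, "dimzg"; after the second, "dgimz".

dgimz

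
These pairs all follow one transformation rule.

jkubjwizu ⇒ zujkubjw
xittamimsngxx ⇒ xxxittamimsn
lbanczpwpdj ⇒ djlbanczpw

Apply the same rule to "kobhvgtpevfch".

Looking at the pairs, the operation is to move the last 2 characters to the front (rotate right by 2), then delete the last character.
Starting from "kobhvgtpevfch": after the first operation, "chkobhvgtpevf"; after the second, "chkobhvgtpev".

chkobhvgtpev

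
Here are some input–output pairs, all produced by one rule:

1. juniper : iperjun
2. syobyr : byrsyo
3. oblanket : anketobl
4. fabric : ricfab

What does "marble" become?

The rule is to move the first 3 characters to the end (rotate left by 3).
On "marble" that produces "blemar".

blemar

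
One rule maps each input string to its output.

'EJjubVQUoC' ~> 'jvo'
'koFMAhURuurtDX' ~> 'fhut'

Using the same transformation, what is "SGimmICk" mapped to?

The rule is to keep one character in every 3, starting at position 3 (positions 3rd, 6th, 9th, ...), then convert every letter to lowercase.
On "SGimmICk" that produces "ii".

ii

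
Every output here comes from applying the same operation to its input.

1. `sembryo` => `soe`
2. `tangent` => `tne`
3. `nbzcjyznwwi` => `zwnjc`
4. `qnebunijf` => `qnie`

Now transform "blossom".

What's happening: sort the characters into reverse alphabetical order, then keep every other character starting from the second (positions 2nd, 4th, 6th, ...).
For "blossom", step one produces "ssoomlb"; step two turns that into "sol".
(Check on "nbzcjyznwwi": → "zzywwnnjicb" → "zwnjc" ✓)

sol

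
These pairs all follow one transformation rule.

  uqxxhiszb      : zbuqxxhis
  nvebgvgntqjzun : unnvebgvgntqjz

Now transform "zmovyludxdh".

dhzmovyludx

Looking at the pairs, the operation is to move the last 2 characters to the front (rotate right by 2).
"zmovyludxdh" → "dhzmovyludx".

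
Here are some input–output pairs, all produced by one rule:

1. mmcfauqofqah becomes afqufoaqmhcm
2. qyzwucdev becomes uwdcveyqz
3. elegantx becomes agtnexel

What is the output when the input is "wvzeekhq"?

The rule is to move the first 3 characters to the end (rotate left by 3), then swap each adjacent pair of characters (1↔2, 3↔4, ...).
For "wvzeekhq" the result is "eehkwqzv".

eehkwqzv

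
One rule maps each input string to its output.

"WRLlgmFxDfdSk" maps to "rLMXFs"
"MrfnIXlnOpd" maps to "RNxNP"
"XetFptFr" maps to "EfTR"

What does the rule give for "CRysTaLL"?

rSAl

In each case the input is transformed by: keep every other character starting from the second (positions 2nd, 4th, 6th, ...), then flip the case of every letter.
On "CRysTaLL": the first step gives "RsaL", and the second then gives "rSAl".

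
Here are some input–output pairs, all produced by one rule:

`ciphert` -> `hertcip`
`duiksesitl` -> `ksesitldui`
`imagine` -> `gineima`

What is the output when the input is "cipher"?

Looking at the pairs, the operation is to move the first 3 characters to the end (rotate left by 3).
On "cipher" that produces "hercip".

hercip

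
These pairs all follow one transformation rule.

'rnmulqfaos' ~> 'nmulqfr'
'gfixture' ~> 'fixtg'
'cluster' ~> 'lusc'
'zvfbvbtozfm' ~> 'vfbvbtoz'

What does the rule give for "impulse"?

The rule is to delete the last 3 characters, then move the first character to the end.
Working it through for "impulse": intermediate "impu", final "mpui".

mpui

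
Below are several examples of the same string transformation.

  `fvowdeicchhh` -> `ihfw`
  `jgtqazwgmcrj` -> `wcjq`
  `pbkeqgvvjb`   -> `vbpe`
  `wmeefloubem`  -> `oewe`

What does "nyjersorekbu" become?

okne

The rule is to keep one character in every 3, starting at position 1 (positions 1st, 4th, 7th, ...), then move the last 2 characters to the front (rotate right by 2).
So "nyjersorekbu" becomes "okne".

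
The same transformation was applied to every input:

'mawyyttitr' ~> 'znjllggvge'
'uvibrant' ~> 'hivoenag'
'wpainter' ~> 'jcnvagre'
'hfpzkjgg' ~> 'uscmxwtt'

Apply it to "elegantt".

ryrtnagg

Looking at the pairs, the operation is to shift every letter 13 places forward in the alphabet (wrapping around) — i.e. ROT13.
Doing the same to "elegantt": "ryrtnagg".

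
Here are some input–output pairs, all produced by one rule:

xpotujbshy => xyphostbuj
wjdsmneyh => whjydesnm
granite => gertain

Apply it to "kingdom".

kmiondg

Rule — take characters alternately from the front and the back (1st, last, 2nd, 2nd-last, ...).
On "kingdom" that produces "kmiondg".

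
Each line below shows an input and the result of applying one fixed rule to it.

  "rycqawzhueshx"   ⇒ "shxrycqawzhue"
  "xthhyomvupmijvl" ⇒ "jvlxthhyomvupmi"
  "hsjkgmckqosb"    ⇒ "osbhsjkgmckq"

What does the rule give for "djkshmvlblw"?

blwdjkshmvl

The transformation: move the last 3 characters to the front (rotate right by 3).
For "djkshmvlblw" the result is "blwdjkshmvl".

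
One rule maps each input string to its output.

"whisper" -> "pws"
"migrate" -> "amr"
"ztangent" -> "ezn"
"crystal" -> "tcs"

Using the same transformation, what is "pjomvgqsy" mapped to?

qpm

Rule — move the last 3 characters to the front (rotate right by 3), then keep one character in every 3, starting at position 1 (positions 1st, 4th, 7th, ...).
Starting from "pjomvgqsy": after the first operation, "qsypjomvg"; after the second, "qpm".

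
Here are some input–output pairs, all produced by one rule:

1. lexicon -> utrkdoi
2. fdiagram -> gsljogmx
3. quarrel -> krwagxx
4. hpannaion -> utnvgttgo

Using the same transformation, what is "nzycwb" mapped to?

chtfei

What's happening: move the last 2 characters to the front (rotate right by 2), then shift every letter 6 places forward in the alphabet (wrapping around).
On "nzycwb": the first step gives "wbnzyc", and the second then gives "chtfei".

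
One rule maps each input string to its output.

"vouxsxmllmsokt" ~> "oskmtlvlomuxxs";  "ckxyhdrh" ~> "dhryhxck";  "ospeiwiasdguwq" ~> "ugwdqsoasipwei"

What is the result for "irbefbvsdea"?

Looking at the pairs, the operation is to move the last 3 characters to the front (rotate right by 3), then take characters alternately from the front and the back (1st, last, 2nd, 2nd-last, ...).
For "irbefbvsdea" the result is "dsevabifreb".

dsevabifreb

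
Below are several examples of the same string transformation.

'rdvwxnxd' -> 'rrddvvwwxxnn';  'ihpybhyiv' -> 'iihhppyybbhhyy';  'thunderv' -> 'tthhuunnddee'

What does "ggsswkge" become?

ggggsssswwkk

In each case the input is transformed by: delete the last 2 characters, then double every character.
"ggsswkge" → "ggsswk" → "ggggsssswwkk".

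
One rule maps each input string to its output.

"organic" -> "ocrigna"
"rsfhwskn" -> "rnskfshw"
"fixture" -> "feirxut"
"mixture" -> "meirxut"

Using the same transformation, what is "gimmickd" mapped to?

Rule — take characters alternately from the front and the back (1st, last, 2nd, 2nd-last, ...).
So "gimmickd" becomes "gdikmcmi".

gdikmcmi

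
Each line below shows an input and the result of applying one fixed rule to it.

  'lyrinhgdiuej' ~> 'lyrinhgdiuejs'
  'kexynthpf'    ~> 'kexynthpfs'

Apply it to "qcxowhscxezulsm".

qcxowhscxezulsms

The pattern: append "s".
So "qcxowhscxezulsm" becomes "qcxowhscxezulsms".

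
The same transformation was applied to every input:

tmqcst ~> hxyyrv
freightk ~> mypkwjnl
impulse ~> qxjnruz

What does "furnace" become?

fhjkzws

Looking at the pairs, the operation is to move the last 3 characters to the front (rotate right by 3), then shift every letter 5 places forward in the alphabet (wrapping around).
On "furnace" that produces "fhjkzws".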